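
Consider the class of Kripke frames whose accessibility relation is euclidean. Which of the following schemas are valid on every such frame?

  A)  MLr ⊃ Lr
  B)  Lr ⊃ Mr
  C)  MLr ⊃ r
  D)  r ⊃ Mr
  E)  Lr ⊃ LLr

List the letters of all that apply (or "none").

A

(A) MLr ⊃ Lr (the dual of axiom 5) characterises the euclidean frames. Every such R is euclidean — valid.
(B) Lr ⊃ Mr is axiom D; it is valid on a frame exactly when R is serial. Such an R need not be serial, so not valid.
(C) MLr ⊃ r (the dual of axiom B) characterises the symmetric frames. Such an R need not be symmetric — not valid.
(D) the dual of axiom T: valid iff R is reflexive. Such an R need not be reflexive — not valid.
(E) Lr ⊃ LLr is axiom 4; it is valid on a frame exactly when R is transitive. Such an R need not be transitive, so not valid.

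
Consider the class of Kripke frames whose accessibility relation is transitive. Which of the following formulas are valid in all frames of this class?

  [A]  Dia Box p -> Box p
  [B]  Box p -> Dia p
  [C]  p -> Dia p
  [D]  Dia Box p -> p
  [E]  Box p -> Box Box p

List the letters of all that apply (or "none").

(A) the dual of axiom 5: valid iff R is euclidean. Such an R need not be euclidean — not valid.
(B) Box p -> Dia p is axiom D; it is valid on a frame exactly when R is serial. Such an R need not be serial, so not valid.
(C) p -> Dia p is the dual of axiom T; it is valid on a frame exactly when R is reflexive. Such an R need not be reflexive, so not valid.
(D) Dia Box p -> p (the dual of axiom B) characterises the symmetric frames. Such an R need not be symmetric — not valid.
(E) Box p -> Box Box p is axiom 4, which corresponds to transitivity. Every such R is transitive — valid.

E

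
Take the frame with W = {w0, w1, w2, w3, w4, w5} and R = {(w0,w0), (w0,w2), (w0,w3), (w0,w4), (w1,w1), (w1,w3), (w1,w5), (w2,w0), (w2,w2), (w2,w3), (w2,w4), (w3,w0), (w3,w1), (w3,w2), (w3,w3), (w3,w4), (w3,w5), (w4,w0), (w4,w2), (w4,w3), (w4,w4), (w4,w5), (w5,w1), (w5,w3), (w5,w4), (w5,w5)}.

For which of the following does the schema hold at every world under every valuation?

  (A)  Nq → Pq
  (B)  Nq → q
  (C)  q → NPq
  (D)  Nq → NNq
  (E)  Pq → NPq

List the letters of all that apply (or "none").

A, B, C

R is reflexive: each world relates to itself.
R is symmetric: every R-edge is matched by its reverse.
R is not transitive: w0 R w3 and w3 R w1 but not w0 R w1.
R is not euclidean: w3 R w0 and w3 R w1 but not w0 R w1.
R is serial: every world has an R-successor.
(A) Nq → Pq is axiom D; it is valid on a frame exactly when R is serial. R is serial, so valid.
(B) Nq → q is axiom T, which corresponds to reflexivity. R is reflexive — valid.
(C) q → NPq is axiom B, which corresponds to symmetry. R is symmetric — valid.
(D) Nq → NNq (axiom 4) characterises the transitive frames. R is not transitive — not valid.
(E) Pq → NPq (axiom 5) characterises the euclidean frames. R is not euclidean — not valid.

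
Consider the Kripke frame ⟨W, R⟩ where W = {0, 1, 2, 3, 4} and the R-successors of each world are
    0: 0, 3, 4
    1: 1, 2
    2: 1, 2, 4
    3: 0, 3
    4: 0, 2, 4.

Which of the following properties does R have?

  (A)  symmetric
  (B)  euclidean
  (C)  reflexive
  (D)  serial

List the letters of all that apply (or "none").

(A) symmetric: every R-edge is matched by its reverse.
(B) not euclidean: 0 R 3 and 0 R 4 but not 3 R 4.
(C) reflexive: each world relates to itself.
(D) serial: every world has an R-successor.

A, C, D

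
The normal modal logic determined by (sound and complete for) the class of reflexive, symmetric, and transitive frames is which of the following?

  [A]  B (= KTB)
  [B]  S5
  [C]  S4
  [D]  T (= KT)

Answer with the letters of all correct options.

B

(A) B (= KTB) is determined by the class of reflexive and symmetric frames.
(B) S5 is determined by exactly this class.
(C) S4 is determined by the class of reflexive and transitive frames.
(D) T (= KT) is determined by the class of reflexive frames.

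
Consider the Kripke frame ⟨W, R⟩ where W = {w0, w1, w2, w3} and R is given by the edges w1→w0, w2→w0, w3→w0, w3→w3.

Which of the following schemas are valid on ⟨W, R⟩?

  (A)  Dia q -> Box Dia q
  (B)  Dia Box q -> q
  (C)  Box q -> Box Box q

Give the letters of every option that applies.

C

R is not symmetric: w1 R w0 but not w0 R w1.
R is transitive: R is closed under composition.
R is not euclidean: w3 R w0 and w3 R w3 but not w0 R w3.
(A) Dia q -> Box Dia q (axiom 5) characterises the euclidean frames. R is not euclidean — not valid.
(B) Dia Box q -> q is the dual of axiom B; it is valid on a frame exactly when R is symmetric. R is not symmetric, so not valid.
(C) Box q -> Box Box q (axiom 4) characterises the transitive frames. R is transitive — valid.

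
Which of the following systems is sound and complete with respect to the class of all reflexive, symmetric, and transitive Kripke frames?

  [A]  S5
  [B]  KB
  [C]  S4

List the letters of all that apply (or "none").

A

(A) S5 is determined by exactly this class.
(B) KB is determined by the class of symmetric frames.
(C) S4 is determined by the class of reflexive and transitive frames.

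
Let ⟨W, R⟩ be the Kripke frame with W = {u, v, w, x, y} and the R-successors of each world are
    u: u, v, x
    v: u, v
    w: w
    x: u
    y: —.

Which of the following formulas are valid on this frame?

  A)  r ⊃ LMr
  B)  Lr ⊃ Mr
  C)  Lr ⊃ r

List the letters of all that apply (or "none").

A

R is not reflexive: not x R x.
R is symmetric: every R-edge is matched by its reverse.
R is not serial: y has no R-successor.
(A) r ⊃ LMr is axiom B, which corresponds to symmetry. R is symmetric — valid.
(B) Lr ⊃ Mr is axiom D; it is valid on a frame exactly when R is serial. R is not serial, so not valid.
(C) axiom T: valid iff R is reflexive. R is not reflexive — not valid.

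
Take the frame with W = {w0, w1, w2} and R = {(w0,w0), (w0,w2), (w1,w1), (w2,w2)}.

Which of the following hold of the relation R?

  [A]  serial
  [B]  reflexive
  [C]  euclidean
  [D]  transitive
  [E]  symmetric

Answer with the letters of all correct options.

A, B, D

(A) serial: every world has an R-successor.
(B) reflexive: each world relates to itself.
(C) not euclidean: w0 R w2 and w0 R w0 but not w2 R w0.
(D) transitive: R is closed under composition.
(E) not symmetric: w0 R w2 but not w2 R w0.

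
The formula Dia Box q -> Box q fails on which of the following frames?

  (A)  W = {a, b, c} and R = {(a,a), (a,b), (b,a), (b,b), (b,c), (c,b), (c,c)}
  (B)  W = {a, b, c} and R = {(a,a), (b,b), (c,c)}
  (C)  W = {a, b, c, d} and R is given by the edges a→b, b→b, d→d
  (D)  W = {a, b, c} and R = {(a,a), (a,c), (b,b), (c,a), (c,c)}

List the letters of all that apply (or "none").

A

The schema Dia Box q -> Box q is the dual of axiom 5; it is valid on a frame iff R is euclidean.
(A) R is not euclidean (b R a and b R c but not a R c), so the schema fails here.
(B) R is euclidean (any two R-successors of the same world are R-related), so the schema is valid here.
(C) R is euclidean (any two R-successors of the same world are R-related), so the schema is valid here.
(D) R is euclidean (any two R-successors of the same world are R-related), so the schema is valid here.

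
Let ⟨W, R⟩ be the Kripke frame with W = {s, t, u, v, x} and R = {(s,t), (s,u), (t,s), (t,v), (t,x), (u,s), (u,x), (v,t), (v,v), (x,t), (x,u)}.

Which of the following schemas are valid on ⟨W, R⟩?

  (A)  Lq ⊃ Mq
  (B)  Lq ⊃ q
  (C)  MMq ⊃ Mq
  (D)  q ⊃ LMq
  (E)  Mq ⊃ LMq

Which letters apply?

A, D

R is not reflexive: not s R s.
R is symmetric: every R-edge is matched by its reverse.
R is not transitive: s R t and t R s but not s R s.
R is not euclidean: s R t and s R u but not t R u.
R is serial: every world has an R-successor.
(A) axiom D: valid iff R is serial. R is serial — valid.
(B) Lq ⊃ q (axiom T) characterises the reflexive frames. R is not reflexive — not valid.
(C) MMq ⊃ Mq is the dual of axiom 4, which corresponds to transitivity. R is not transitive — not valid.
(D) axiom B: valid iff R is symmetric. R is symmetric — valid.
(E) axiom 5: valid iff R is euclidean. R is not euclidean — not valid.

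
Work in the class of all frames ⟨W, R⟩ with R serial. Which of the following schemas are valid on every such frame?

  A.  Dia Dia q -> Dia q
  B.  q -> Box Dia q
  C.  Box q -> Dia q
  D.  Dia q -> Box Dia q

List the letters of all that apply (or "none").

C

(A) Dia Dia q -> Dia q (the dual of axiom 4) characterises the transitive frames. Such an R need not be transitive — not valid.
(B) q -> Box Dia q is axiom B, which corresponds to symmetry. Such an R need not be symmetric — not valid.
(C) Box q -> Dia q is axiom D, which corresponds to seriality. Every such R is serial — valid.
(D) Dia q -> Box Dia q is axiom 5; it is valid on a frame exactly when R is euclidean. Such an R need not be euclidean, so not valid.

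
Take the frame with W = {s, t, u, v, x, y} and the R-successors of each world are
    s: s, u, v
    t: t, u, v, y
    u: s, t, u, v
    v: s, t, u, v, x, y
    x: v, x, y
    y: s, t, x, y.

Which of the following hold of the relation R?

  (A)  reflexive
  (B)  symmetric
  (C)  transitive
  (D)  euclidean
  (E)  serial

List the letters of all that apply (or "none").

A, E

(A) reflexive: each world relates to itself.
(B) not symmetric: v R y but not y R v.
(C) not transitive: s R u and u R t but not s R t.
(D) not euclidean: t R u and t R y but not u R y.
(E) serial: every world has an R-successor.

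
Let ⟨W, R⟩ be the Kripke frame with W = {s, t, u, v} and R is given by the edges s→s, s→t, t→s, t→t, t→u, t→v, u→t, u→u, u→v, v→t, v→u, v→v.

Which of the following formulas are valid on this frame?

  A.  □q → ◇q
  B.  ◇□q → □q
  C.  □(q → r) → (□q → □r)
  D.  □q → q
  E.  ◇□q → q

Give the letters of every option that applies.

A, C, D, E

R is reflexive: each world relates to itself.
R is symmetric: every R-edge is matched by its reverse.
R is not euclidean: t R s and t R u but not s R u.
R is serial: every world has an R-successor.
(A) axiom D: valid iff R is serial. R is serial — valid.
(B) ◇□q → □q is the dual of axiom 5, which corresponds to the euclidean property. R is not euclidean — not valid.
(C) □(q → r) → (□q → □r) is the K axiom; it holds on all frames — valid.
(D) □q → q is axiom T, which corresponds to reflexivity. R is reflexive — valid.
(E) ◇□q → q is the dual of axiom B; it is valid on a frame exactly when R is symmetric. R is symmetric, so valid.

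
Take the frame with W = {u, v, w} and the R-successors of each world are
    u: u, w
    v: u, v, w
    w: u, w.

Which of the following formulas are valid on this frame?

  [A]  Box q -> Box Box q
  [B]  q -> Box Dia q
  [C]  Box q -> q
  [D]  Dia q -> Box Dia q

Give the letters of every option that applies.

A, C

R is reflexive: each world relates to itself.
R is not symmetric: v R u but not u R v.
R is transitive: R is closed under composition.
R is not euclidean: v R u and v R v but not u R v.
(A) Box q -> Box Box q (axiom 4) characterises the transitive frames. R is transitive — valid.
(B) q -> Box Dia q is axiom B; it is valid on a frame exactly when R is symmetric. R is not symmetric, so not valid.
(C) axiom T: valid iff R is reflexive. R is reflexive — valid.
(D) Dia q -> Box Dia q is axiom 5, which corresponds to the euclidean property. R is not euclidean — not valid.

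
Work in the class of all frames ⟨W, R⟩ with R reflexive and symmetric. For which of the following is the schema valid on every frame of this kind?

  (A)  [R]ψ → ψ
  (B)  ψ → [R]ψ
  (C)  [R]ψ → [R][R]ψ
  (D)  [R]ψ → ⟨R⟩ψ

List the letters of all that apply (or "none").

Reflexive relations are serial.
(A) [R]ψ → ψ is axiom T, which corresponds to reflexivity. Every such R is reflexive — valid.
(B) ψ → [R]ψ (equivalent to ◇p→p) corresponds to R being a subset of the identity. Such an R need not be a subset of the identity, so not valid.
(C) axiom 4: valid iff R is transitive. Such an R need not be transitive — not valid.
(D) [R]ψ → ⟨R⟩ψ is axiom D, which corresponds to seriality. Every such R is serial — valid.

A, D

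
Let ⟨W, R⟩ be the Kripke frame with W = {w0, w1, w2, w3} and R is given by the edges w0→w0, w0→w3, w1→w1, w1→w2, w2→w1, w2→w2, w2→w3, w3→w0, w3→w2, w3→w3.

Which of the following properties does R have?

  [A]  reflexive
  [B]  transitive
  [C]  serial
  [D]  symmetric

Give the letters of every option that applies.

(A) reflexive: each world relates to itself.
(B) not transitive: w0 R w3 and w3 R w2 but not w0 R w2.
(C) serial: every world has an R-successor.
(D) symmetric: every R-edge is matched by its reverse.

A, C, D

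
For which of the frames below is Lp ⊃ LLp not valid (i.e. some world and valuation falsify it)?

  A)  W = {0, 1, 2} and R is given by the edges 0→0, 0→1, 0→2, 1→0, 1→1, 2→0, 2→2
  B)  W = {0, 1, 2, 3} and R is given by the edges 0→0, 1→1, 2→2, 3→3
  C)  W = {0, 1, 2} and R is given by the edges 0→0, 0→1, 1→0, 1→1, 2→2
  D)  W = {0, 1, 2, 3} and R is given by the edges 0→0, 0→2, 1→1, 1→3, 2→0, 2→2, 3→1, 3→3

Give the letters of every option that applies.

The schema Lp ⊃ LLp is axiom 4; it is valid on a frame iff R is transitive.
(A) R is not transitive (1 R 0 and 0 R 2 but not 1 R 2), so the schema fails here.
(B) R is transitive (R is closed under composition), so the schema is valid here.
(C) R is transitive (R is closed under composition), so the schema is valid here.
(D) R is transitive (R is closed under composition), so the schema is valid here.

A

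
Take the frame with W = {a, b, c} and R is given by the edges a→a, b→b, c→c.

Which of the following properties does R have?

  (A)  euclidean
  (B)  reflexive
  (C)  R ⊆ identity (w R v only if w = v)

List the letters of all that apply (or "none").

A, B, C

(A) euclidean: any two R-successors of the same world are R-related.
(B) reflexive: each world relates to itself.
(C) ⊆ identity: every R-edge is a self-loop.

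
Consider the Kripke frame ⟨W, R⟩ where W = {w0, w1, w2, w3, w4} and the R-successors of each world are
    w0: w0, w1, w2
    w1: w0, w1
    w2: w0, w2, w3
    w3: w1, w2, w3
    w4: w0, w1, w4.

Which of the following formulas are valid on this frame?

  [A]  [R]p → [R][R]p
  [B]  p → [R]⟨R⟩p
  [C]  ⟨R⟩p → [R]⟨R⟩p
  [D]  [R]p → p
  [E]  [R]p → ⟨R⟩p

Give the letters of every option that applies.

R is reflexive: each world relates to itself.
R is not symmetric: w3 R w1 but not w1 R w3.
R is not transitive: w0 R w2 and w2 R w3 but not w0 R w3.
R is not euclidean: w0 R w1 and w0 R w2 but not w1 R w2.
R is serial: every world has an R-successor.
(A) axiom 4: valid iff R is transitive. R is not transitive — not valid.
(B) axiom B: valid iff R is symmetric. R is not symmetric — not valid.
(C) axiom 5: valid iff R is euclidean. R is not euclidean — not valid.
(D) axiom T: valid iff R is reflexive. R is reflexive — valid.
(E) axiom D: valid iff R is serial. R is serial — valid.

D, E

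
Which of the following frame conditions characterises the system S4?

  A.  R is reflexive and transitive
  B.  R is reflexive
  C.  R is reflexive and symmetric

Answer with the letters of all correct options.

(A) S4 is sound and complete for exactly this class.
(B) this class determines T (= KT), not S4.
(C) this class determines B (= KTB), not S4.

A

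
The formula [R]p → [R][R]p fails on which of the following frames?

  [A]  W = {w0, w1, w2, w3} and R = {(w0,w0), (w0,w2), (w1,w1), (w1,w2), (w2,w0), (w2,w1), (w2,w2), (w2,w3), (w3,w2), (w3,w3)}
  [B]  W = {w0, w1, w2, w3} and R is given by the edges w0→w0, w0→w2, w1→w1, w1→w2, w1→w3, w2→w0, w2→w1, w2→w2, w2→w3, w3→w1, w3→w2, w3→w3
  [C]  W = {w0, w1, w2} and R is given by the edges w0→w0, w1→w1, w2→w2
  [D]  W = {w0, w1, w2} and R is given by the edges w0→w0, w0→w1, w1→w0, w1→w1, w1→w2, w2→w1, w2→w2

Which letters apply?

The schema [R]p → [R][R]p is axiom 4; it is valid on a frame iff R is transitive.
(A) R is not transitive (w0 R w2 and w2 R w1 but not w0 R w1), so the schema fails here.
(B) R is not transitive (w0 R w2 and w2 R w1 but not w0 R w1), so the schema fails here.
(C) R is transitive (R is closed under composition), so the schema is valid here.
(D) R is not transitive (w0 R w1 and w1 R w2 but not w0 R w2), so the schema fails here.

A, B, D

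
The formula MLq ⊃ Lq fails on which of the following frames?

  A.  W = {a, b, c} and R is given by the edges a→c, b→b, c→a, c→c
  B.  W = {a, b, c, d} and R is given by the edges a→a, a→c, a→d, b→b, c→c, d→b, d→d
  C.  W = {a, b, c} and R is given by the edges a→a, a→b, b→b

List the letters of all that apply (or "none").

A, B, C

The schema MLq ⊃ Lq is the dual of axiom 5; it is valid on a frame iff R is euclidean.
(A) R is not euclidean (c R a and c R a but not a R a), so the schema fails here.
(B) R is not euclidean (a R c and a R a but not c R a), so the schema fails here.
(C) R is not euclidean (a R b and a R a but not b R a), so the schema fails here.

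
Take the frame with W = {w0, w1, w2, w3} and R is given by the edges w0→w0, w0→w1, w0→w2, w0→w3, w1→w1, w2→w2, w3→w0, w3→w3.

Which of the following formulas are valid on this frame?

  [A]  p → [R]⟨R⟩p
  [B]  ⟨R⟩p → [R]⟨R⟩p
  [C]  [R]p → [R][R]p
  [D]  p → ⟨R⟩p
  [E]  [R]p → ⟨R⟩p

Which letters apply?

D, E

R is reflexive: each world relates to itself.
R is not symmetric: w0 R w1 but not w1 R w0.
R is not transitive: w3 R w0 and w0 R w1 but not w3 R w1.
R is not euclidean: w0 R w1 and w0 R w0 but not w1 R w0.
R is serial: every world has an R-successor.
(A) p → [R]⟨R⟩p is axiom B; it is valid on a frame exactly when R is symmetric. R is not symmetric, so not valid.
(B) ⟨R⟩p → [R]⟨R⟩p (axiom 5) characterises the euclidean frames. R is not euclidean — not valid.
(C) [R]p → [R][R]p is axiom 4, which corresponds to transitivity. R is not transitive — not valid.
(D) p → ⟨R⟩p (the dual of axiom T) characterises the reflexive frames. R is reflexive — valid.
(E) [R]p → ⟨R⟩p is axiom D, which corresponds to seriality. R is serial — valid.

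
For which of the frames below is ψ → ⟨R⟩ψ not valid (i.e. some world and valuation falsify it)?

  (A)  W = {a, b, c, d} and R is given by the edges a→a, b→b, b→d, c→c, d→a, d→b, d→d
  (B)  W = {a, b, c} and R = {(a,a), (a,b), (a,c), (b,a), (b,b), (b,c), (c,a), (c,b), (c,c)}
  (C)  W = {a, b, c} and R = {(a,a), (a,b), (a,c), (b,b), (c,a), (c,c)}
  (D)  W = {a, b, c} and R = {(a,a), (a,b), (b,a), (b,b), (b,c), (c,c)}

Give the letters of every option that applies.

none

The schema ψ → ⟨R⟩ψ is the dual of axiom T; it is valid on a frame iff R is reflexive.
(A) R is reflexive (each world relates to itself), so the schema is valid here.
(B) R is reflexive (each world relates to itself), so the schema is valid here.
(C) R is reflexive (each world relates to itself), so the schema is valid here.
(D) R is reflexive (each world relates to itself), so the schema is valid here.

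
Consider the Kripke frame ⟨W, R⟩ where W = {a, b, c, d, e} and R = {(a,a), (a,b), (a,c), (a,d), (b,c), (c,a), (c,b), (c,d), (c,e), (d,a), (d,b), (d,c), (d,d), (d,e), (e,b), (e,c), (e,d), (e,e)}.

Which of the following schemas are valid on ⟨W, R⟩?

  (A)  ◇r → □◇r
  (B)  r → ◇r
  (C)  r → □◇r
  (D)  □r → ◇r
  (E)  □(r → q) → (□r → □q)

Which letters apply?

D, E

R is not reflexive: not b R b.
R is not symmetric: a R b but not b R a.
R is not euclidean: a R b and a R a but not b R a.
R is serial: every world has an R-successor.
(A) ◇r → □◇r is axiom 5; it is valid on a frame exactly when R is euclidean. R is not euclidean, so not valid.
(B) r → ◇r is the dual of axiom T; it is valid on a frame exactly when R is reflexive. R is not reflexive, so not valid.
(C) r → □◇r (axiom B) characterises the symmetric frames. R is not symmetric — not valid.
(D) axiom D: valid iff R is serial. R is serial — valid.
(E) □(r → q) → (□r → □q) is axiom K, valid on every Kripke frame — valid.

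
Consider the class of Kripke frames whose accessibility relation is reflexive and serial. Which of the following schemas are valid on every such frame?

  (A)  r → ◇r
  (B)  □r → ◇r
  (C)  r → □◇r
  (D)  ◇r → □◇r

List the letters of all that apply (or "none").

A, B

(A) r → ◇r (the dual of axiom T) characterises the reflexive frames. Every such R is reflexive — valid.
(B) □r → ◇r is axiom D; it is valid on a frame exactly when R is serial. Every such R is serial, so valid.
(C) r → □◇r is axiom B; it is valid on a frame exactly when R is symmetric. Such an R need not be symmetric, so not valid.
(D) ◇r → □◇r is axiom 5; it is valid on a frame exactly when R is euclidean. Such an R need not be euclidean, so not valid.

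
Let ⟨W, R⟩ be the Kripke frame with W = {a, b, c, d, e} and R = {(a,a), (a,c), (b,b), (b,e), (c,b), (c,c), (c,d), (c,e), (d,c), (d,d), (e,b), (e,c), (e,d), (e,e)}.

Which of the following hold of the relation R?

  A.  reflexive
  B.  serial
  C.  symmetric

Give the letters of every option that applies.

(A) reflexive: each world relates to itself.
(B) serial: every world has an R-successor.
(C) not symmetric: a R c but not c R a.

A, B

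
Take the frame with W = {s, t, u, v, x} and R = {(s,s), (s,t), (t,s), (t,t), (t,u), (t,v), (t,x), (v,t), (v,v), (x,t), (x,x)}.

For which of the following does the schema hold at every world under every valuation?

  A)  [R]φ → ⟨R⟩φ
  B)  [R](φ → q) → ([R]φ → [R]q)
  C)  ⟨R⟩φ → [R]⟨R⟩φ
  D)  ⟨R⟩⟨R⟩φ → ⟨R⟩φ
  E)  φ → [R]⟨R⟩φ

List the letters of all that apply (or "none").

R is not symmetric: t R u but not u R t.
R is not transitive: s R t and t R u but not s R u.
R is not euclidean: t R s and t R u but not s R u.
R is not serial: u has no R-successor.
(A) axiom D: valid iff R is serial. R is not serial — not valid.
(B) this is just K, valid on every normal frame.
(C) axiom 5: valid iff R is euclidean. R is not euclidean — not valid.
(D) ⟨R⟩⟨R⟩φ → ⟨R⟩φ is the dual of axiom 4; it is valid on a frame exactly when R is transitive. R is not transitive, so not valid.
(E) φ → [R]⟨R⟩φ is axiom B, which corresponds to symmetry. R is not symmetric — not valid.

B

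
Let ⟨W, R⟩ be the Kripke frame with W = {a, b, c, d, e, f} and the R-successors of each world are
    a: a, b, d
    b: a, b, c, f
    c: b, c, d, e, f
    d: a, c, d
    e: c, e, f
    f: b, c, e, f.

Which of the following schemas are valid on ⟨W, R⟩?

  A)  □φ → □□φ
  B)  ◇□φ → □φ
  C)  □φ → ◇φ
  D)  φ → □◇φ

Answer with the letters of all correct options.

R is symmetric: every R-edge is matched by its reverse.
R is not transitive: a R b and b R c but not a R c.
R is not euclidean: a R b and a R d but not b R d.
R is serial: every world has an R-successor.
(A) □φ → □□φ is axiom 4, which corresponds to transitivity. R is not transitive — not valid.
(B) ◇□φ → □φ (the dual of axiom 5) characterises the euclidean frames. R is not euclidean — not valid.
(C) □φ → ◇φ (axiom D) characterises the serial frames. R is serial — valid.
(D) axiom B: valid iff R is symmetric. R is symmetric — valid.

C, D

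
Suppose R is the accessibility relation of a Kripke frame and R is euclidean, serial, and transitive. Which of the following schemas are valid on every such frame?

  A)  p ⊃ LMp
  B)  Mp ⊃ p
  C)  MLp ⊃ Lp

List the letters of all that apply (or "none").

C

(A) axiom B: valid iff R is symmetric. Such an R need not be symmetric — not valid.
(B) Mp ⊃ p is valid only on frames where every R-edge is a self-loop. Such an R need not be a subset of the identity — not valid.
(C) MLp ⊃ Lp is the dual of axiom 5, which corresponds to the euclidean property. Every such R is euclidean — valid.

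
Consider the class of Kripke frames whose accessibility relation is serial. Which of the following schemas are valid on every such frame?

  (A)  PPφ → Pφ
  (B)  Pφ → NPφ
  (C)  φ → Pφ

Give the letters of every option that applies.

none

(A) PPφ → Pφ is the dual of axiom 4, which corresponds to transitivity. Such an R need not be transitive — not valid.
(B) Pφ → NPφ is axiom 5; it is valid on a frame exactly when R is euclidean. Such an R need not be euclidean, so not valid.
(C) φ → Pφ is the dual of axiom T; it is valid on a frame exactly when R is reflexive. Such an R need not be reflexive, so not valid.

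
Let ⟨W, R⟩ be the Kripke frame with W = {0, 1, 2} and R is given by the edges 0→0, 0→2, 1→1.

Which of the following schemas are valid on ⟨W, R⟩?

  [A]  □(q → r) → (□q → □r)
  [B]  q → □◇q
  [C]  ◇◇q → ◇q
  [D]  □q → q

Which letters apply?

R is not reflexive: not 2 R 2.
R is not symmetric: 0 R 2 but not 2 R 0.
R is transitive: R is closed under composition.
(A) □(q → r) → (□q → □r) is the K axiom; it holds on all frames — valid.
(B) q → □◇q is axiom B; it is valid on a frame exactly when R is symmetric. R is not symmetric, so not valid.
(C) ◇◇q → ◇q is the dual of axiom 4, which corresponds to transitivity. R is transitive — valid.
(D) □q → q is axiom T; it is valid on a frame exactly when R is reflexive. R is not reflexive, so not valid.

A, C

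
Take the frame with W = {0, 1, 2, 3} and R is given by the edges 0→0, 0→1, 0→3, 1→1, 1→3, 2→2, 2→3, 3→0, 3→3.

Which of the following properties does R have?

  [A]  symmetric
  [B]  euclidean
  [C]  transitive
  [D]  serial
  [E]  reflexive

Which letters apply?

D, E

(A) not symmetric: 0 R 1 but not 1 R 0.
(B) not euclidean: 0 R 1 and 0 R 0 but not 1 R 0.
(C) not transitive: 1 R 3 and 3 R 0 but not 1 R 0.
(D) serial: every world has an R-successor.
(E) reflexive: each world relates to itself.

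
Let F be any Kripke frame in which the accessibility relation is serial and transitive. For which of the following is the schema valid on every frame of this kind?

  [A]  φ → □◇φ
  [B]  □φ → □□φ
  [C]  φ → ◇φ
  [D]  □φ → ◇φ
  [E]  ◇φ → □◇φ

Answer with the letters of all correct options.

B, D

(A) φ → □◇φ is axiom B; it is valid on a frame exactly when R is symmetric. Such an R need not be symmetric, so not valid.
(B) axiom 4: valid iff R is transitive. Every such R is transitive — valid.
(C) the dual of axiom T: valid iff R is reflexive. Such an R need not be reflexive — not valid.
(D) □φ → ◇φ is axiom D; it is valid on a frame exactly when R is serial. Every such R is serial, so valid.
(E) ◇φ → □◇φ (axiom 5) characterises the euclidean frames. Such an R need not be euclidean — not valid.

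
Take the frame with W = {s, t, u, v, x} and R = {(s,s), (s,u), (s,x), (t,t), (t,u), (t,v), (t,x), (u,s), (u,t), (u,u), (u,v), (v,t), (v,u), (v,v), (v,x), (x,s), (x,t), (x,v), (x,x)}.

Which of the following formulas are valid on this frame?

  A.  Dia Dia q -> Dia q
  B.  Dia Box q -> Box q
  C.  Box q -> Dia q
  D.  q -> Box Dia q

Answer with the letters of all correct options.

C, D

R is symmetric: every R-edge is matched by its reverse.
R is not transitive: s R u and u R t but not s R t.
R is not euclidean: s R u and s R x but not u R x.
R is serial: every world has an R-successor.
(A) Dia Dia q -> Dia q (the dual of axiom 4) characterises the transitive frames. R is not transitive — not valid.
(B) Dia Box q -> Box q is the dual of axiom 5, which corresponds to the euclidean property. R is not euclidean — not valid.
(C) Box q -> Dia q is axiom D, which corresponds to seriality. R is serial — valid.
(D) axiom B: valid iff R is symmetric. R is symmetric — valid.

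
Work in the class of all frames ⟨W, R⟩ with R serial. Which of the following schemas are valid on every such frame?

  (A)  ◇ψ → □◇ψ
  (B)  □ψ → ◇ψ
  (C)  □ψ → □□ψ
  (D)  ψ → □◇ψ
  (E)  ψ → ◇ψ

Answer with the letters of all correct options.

B

(A) ◇ψ → □◇ψ (axiom 5) characterises the euclidean frames. Such an R need not be euclidean — not valid.
(B) axiom D: valid iff R is serial. Every such R is serial — valid.
(C) axiom 4: valid iff R is transitive. Such an R need not be transitive — not valid.
(D) ψ → □◇ψ is axiom B; it is valid on a frame exactly when R is symmetric. Such an R need not be symmetric, so not valid.
(E) ψ → ◇ψ is the dual of axiom T, which corresponds to reflexivity. Such an R need not be reflexive — not valid.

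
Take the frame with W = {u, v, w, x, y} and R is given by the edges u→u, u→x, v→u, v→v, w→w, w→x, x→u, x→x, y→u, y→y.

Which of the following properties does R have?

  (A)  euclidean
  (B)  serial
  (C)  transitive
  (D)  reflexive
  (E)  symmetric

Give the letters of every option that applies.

B, D

(A) not euclidean: v R u and v R v but not u R v.
(B) serial: every world has an R-successor.
(C) not transitive: v R u and u R x but not v R x.
(D) reflexive: each world relates to itself.
(E) not symmetric: v R u but not u R v.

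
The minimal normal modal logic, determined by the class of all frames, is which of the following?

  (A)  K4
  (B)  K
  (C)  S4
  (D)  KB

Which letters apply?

B

(A) K4 is determined by the class of transitive frames.
(B) K is determined by exactly this class.
(C) S4 is determined by the class of reflexive and transitive frames.
(D) KB is determined by the class of symmetric frames.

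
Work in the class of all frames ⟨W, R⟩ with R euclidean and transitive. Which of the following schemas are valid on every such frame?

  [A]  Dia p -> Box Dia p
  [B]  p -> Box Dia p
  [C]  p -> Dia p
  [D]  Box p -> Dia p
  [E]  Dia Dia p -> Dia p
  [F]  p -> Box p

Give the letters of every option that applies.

A, E

(A) Dia p -> Box Dia p is axiom 5, which corresponds to the euclidean property. Every such R is euclidean — valid.
(B) p -> Box Dia p (axiom B) characterises the symmetric frames. Such an R need not be symmetric — not valid.
(C) p -> Dia p is the dual of axiom T, which corresponds to reflexivity. Such an R need not be reflexive — not valid.
(D) Box p -> Dia p is axiom D, which corresponds to seriality. Such an R need not be serial — not valid.
(E) the dual of axiom 4: valid iff R is transitive. Every such R is transitive — valid.
(F) p -> Box p is equivalent to ◇p→p; it holds exactly when R ⊆ identity. Such an R need not be a subset of the identity — not valid.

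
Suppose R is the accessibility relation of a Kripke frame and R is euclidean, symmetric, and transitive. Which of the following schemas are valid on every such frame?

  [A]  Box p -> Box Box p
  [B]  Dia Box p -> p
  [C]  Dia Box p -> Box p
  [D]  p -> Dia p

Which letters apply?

(A) axiom 4: valid iff R is transitive. Every such R is transitive — valid.
(B) Dia Box p -> p (the dual of axiom B) characterises the symmetric frames. Every such R is symmetric — valid.
(C) Dia Box p -> Box p (the dual of axiom 5) characterises the euclidean frames. Every such R is euclidean — valid.
(D) p -> Dia p is the dual of axiom T, which corresponds to reflexivity. Such an R need not be reflexive — not valid.

A, B, C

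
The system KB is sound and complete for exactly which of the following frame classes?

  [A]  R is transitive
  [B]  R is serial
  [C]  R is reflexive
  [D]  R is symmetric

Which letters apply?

(A) this class determines K4, not KB.
(B) this class determines D, not KB.
(C) this class determines T (= KT), not KB.
(D) KB is sound and complete for exactly this class.

D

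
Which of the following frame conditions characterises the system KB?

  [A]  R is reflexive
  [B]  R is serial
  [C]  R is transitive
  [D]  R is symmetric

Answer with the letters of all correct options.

(A) this class determines T (= KT), not KB.
(B) this class determines D, not KB.
(C) this class determines K4, not KB.
(D) KB is sound and complete for exactly this class.

D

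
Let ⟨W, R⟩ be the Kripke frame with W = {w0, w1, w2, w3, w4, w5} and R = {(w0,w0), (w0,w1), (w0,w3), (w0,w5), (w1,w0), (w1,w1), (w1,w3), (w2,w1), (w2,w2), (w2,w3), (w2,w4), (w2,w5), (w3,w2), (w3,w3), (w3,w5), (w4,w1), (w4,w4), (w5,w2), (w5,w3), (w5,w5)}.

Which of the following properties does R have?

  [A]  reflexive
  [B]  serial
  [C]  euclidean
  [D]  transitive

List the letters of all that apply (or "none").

(A) reflexive: each world relates to itself.
(B) serial: every world has an R-successor.
(C) not euclidean: w0 R w1 and w0 R w5 but not w1 R w5.
(D) not transitive: w0 R w3 and w3 R w2 but not w0 R w2.

A, B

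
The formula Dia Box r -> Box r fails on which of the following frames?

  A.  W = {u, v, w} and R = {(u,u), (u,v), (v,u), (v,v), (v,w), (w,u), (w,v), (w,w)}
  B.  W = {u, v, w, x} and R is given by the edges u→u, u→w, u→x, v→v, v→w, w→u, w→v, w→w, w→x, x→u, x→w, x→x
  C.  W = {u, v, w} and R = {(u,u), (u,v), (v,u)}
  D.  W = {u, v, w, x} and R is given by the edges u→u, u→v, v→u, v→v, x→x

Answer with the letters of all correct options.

The schema Dia Box r -> Box r is the dual of axiom 5; it is valid on a frame iff R is euclidean.
(A) R is not euclidean (v R u and v R w but not u R w), so the schema fails here.
(B) R is not euclidean (w R u and w R v but not u R v), so the schema fails here.
(C) R is not euclidean (u R v and u R v but not v R v), so the schema fails here.
(D) R is euclidean (any two R-successors of the same world are R-related), so the schema is valid here.

A, B, C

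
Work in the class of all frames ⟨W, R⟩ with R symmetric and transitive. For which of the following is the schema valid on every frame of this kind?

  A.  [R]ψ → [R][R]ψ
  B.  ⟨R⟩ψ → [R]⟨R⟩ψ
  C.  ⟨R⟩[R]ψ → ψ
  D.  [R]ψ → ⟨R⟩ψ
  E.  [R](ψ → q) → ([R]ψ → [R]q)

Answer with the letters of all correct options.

A, B, C, E

A symmetric transitive relation is euclidean (uRv and uRw give vRu by symmetry, then vRw by transitivity).
(A) [R]ψ → [R][R]ψ is axiom 4; it is valid on a frame exactly when R is transitive. Every such R is transitive, so valid.
(B) axiom 5: valid iff R is euclidean. Every such R is euclidean — valid.
(C) ⟨R⟩[R]ψ → ψ (the dual of axiom B) characterises the symmetric frames. Every such R is symmetric — valid.
(D) axiom D: valid iff R is serial. Such an R need not be serial — not valid.
(E) this is just K, valid on every normal frame.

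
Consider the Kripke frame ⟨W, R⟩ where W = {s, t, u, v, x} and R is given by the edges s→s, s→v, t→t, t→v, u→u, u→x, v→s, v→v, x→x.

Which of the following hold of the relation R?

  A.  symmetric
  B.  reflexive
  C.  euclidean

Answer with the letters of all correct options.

(A) not symmetric: t R v but not v R t.
(B) reflexive: each world relates to itself.
(C) not euclidean: t R v and t R t but not v R t.

B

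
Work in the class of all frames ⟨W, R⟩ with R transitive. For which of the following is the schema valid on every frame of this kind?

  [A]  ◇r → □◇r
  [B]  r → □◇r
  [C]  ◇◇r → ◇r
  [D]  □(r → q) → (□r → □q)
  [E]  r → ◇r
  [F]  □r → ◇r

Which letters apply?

(A) ◇r → □◇r is axiom 5; it is valid on a frame exactly when R is euclidean. Such an R need not be euclidean, so not valid.
(B) r → □◇r is axiom B; it is valid on a frame exactly when R is symmetric. Such an R need not be symmetric, so not valid.
(C) ◇◇r → ◇r (the dual of axiom 4) characterises the transitive frames. Every such R is transitive — valid.
(D) □(r → q) → (□r → □q) is the K axiom; it holds on all frames — valid.
(E) r → ◇r is the dual of axiom T, which corresponds to reflexivity. Such an R need not be reflexive — not valid.
(F) □r → ◇r is axiom D; it is valid on a frame exactly when R is serial. Such an R need not be serial, so not valid.

C, D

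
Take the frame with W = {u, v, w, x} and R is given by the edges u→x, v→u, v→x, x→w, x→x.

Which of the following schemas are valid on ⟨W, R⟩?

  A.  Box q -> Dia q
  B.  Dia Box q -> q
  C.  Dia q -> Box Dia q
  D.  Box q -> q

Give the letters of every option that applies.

none

R is not reflexive: not u R u.
R is not symmetric: u R x but not x R u.
R is not euclidean: v R x and v R u but not x R u.
R is not serial: w has no R-successor.
(A) axiom D: valid iff R is serial. R is not serial — not valid.
(B) Dia Box q -> q is the dual of axiom B, which corresponds to symmetry. R is not symmetric — not valid.
(C) axiom 5: valid iff R is euclidean. R is not euclidean — not valid.
(D) Box q -> q (axiom T) characterises the reflexive frames. R is not reflexive — not valid.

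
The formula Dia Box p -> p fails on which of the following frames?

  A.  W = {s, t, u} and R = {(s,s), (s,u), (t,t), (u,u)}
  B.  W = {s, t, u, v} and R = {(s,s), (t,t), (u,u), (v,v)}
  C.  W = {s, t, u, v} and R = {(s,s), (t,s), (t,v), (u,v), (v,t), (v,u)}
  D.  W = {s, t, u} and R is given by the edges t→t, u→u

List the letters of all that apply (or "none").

A, C

The schema Dia Box p -> p is the dual of axiom B; it is valid on a frame iff R is symmetric.
(A) R is not symmetric (s R u but not u R s), so the schema fails here.
(B) R is symmetric (every R-edge is matched by its reverse), so the schema is valid here.
(C) R is not symmetric (t R s but not s R t), so the schema fails here.
(D) R is symmetric (every R-edge is matched by its reverse), so the schema is valid here.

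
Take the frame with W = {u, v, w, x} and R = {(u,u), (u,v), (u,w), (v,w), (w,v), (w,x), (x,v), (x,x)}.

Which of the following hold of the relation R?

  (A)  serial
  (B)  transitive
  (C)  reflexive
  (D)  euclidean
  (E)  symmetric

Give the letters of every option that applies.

(A) serial: every world has an R-successor.
(B) not transitive: u R w and w R x but not u R x.
(C) not reflexive: not v R v.
(D) not euclidean: u R v and u R u but not v R u.
(E) not symmetric: u R v but not v R u.

A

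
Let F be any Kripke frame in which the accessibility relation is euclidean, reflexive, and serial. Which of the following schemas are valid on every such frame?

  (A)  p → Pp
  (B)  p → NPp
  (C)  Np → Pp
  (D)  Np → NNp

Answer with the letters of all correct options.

A, B, C, D

A relation that is euclidean, reflexive, and serial is also symmetric and transitive.
(A) p → Pp (the dual of axiom T) characterises the reflexive frames. Every such R is reflexive — valid.
(B) p → NPp is axiom B; it is valid on a frame exactly when R is symmetric. Every such R is symmetric, so valid.
(C) Np → Pp (axiom D) characterises the serial frames. Every such R is serial — valid.
(D) Np → NNp (axiom 4) characterises the transitive frames. Every such R is transitive — valid.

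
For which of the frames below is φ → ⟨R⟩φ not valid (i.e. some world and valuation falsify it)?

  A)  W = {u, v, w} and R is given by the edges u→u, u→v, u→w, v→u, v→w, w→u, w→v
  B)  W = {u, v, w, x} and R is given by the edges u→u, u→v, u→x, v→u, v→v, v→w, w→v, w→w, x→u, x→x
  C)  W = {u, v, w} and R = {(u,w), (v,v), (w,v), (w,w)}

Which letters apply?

A, C

The schema φ → ⟨R⟩φ is the dual of axiom T; it is valid on a frame iff R is reflexive.
(A) R is not reflexive (not v R v), so the schema fails here.
(B) R is reflexive (each world relates to itself), so the schema is valid here.
(C) R is not reflexive (not u R u), so the schema fails here.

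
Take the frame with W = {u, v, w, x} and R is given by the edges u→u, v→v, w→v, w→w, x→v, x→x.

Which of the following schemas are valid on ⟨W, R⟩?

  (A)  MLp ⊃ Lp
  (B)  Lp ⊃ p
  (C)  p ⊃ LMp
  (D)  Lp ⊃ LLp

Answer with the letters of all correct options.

B, D

R is reflexive: each world relates to itself.
R is not symmetric: w R v but not v R w.
R is transitive: R is closed under composition.
R is not euclidean: w R v and w R w but not v R w.
(A) the dual of axiom 5: valid iff R is euclidean. R is not euclidean — not valid.
(B) Lp ⊃ p is axiom T; it is valid on a frame exactly when R is reflexive. R is reflexive, so valid.
(C) p ⊃ LMp is axiom B, which corresponds to symmetry. R is not symmetric — not valid.
(D) axiom 4: valid iff R is transitive. R is transitive — valid.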